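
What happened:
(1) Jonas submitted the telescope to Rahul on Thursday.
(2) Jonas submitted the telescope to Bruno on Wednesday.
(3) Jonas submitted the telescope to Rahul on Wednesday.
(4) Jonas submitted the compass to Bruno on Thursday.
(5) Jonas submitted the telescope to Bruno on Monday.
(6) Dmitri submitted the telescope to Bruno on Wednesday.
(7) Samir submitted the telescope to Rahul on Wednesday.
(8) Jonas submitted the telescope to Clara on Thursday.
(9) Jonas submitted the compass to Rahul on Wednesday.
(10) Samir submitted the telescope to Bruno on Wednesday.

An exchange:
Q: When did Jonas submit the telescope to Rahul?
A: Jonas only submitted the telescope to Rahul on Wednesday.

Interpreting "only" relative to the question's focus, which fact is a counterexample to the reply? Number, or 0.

1

The question "When did ...?" targets the setting, so in the reply the focus falls on "on Wednesday".
So "only" ranges over settings; the rest (Jonas as agent and the telescope as thing and Rahul as recipient) is presupposed.
Fact (1) keeps Jonas as agent and the telescope as thing and Rahul as recipient but has setting = on Thursday; that refutes the reply.
(Fact (2) would refute a reading with focus on the recipient — but that is not what the question asks.)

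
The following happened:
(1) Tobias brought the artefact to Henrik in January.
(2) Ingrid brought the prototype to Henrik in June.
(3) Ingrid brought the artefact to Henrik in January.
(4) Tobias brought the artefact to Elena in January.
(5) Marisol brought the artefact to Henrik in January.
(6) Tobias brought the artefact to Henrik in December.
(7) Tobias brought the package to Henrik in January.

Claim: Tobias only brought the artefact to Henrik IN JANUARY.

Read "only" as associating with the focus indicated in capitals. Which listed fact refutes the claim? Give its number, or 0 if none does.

The capitals mark "in January" as focus. So "only" rules out other settings, with the rest (agent = Tobias, thing = the artefact, recipient = Henrik) as background.
Fact (6) matches on agent = Tobias, thing = the artefact, recipient = Henrik, but has setting = in December instead. That refutes the claim.

6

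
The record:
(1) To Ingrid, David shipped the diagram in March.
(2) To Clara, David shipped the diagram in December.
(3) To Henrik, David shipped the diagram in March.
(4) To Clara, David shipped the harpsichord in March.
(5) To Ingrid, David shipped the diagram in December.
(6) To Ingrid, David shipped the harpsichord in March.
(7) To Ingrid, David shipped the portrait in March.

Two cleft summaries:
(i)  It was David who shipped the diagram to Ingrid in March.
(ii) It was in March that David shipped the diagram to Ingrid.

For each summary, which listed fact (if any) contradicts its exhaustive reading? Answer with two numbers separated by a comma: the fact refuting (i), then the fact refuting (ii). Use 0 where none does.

0, 5

Summary (i) focuses "David" (the agent); background the diagram as thing and Ingrid as recipient and in March as setting. No fact matches that background with a different agent, so 0.
Summary (ii) focuses "in March" (the setting); background David as agent and the diagram as thing and Ingrid as recipient. Fact (5) matches that background with setting = in December — refutes (ii).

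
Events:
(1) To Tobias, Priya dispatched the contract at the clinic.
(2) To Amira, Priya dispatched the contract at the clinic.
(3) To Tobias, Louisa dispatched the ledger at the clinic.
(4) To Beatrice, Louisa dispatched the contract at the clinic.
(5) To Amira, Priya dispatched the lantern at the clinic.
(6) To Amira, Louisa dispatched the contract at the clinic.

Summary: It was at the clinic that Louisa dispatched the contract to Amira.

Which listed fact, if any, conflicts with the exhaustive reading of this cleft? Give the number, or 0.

Focus of the cleft: "at the clinic" (the setting). Presupposed background: Louisa as agent and the contract as thing and Amira as recipient.
The exhaustive reading says no other setting fits that background.
Every other fact differs from the presupposition on some backgrounded slot, so none challenges the exhaustivity.

0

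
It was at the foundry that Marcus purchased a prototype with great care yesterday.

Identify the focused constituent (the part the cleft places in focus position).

at the foundry

In an it-cleft "It was X that/who ...", the clefted constituent X is the focus; the that/who-clause expresses the presupposed open proposition.
Here the focus is "at the foundry". The backgrounded (presupposed) material includes "Marcus", "a prototype", "yesterday" and "with great care".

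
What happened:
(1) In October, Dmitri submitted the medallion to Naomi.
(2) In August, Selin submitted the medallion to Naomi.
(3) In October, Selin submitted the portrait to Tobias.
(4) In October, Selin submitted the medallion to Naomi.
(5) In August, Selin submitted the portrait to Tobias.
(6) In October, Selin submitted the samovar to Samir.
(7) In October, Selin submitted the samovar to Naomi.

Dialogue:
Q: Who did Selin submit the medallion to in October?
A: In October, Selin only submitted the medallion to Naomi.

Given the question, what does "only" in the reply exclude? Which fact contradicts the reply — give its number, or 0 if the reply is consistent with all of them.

The question "Who did ... to ...?" targets the recipient, so in the reply the focus falls on "Naomi".
"Only" then excludes alternative recipients while the background — Selin as agent and the medallion as thing and in October as setting — is held fixed.
No fact keeps Selin as agent and the medallion as thing and in October as setting while changing the recipient; every other fact differs on something backgrounded. The reply stands.
(Fact (2) would refute a reading with focus on the setting — but that is not what the question asks.)

0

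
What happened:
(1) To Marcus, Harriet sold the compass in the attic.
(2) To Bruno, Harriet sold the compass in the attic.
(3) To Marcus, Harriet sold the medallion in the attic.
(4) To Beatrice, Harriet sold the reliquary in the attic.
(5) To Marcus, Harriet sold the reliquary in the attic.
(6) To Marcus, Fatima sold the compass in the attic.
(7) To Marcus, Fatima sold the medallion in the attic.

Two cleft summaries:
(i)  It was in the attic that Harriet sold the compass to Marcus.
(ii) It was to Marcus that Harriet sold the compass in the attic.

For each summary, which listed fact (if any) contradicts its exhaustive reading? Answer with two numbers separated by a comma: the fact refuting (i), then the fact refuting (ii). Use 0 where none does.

0, 2

(i): focus "in the attic". No fact shares same agent, thing, recipient (Harriet / the compass / Marcus) with a different setting. 0.
(ii): focus "Marcus". Looking for same agent, thing, setting (Harriet / the compass / in the attic) with some other recipient — fact (2) has Bruno there. Refuted.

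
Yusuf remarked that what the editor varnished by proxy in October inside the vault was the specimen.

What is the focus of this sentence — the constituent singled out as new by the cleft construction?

In a pseudo-cleft "What ... was X", the post-copular constituent X is the focus.
Here the focus is "the specimen". The backgrounded (presupposed) material includes "the editor", "in October", "inside the vault" and "by proxy".

the specimen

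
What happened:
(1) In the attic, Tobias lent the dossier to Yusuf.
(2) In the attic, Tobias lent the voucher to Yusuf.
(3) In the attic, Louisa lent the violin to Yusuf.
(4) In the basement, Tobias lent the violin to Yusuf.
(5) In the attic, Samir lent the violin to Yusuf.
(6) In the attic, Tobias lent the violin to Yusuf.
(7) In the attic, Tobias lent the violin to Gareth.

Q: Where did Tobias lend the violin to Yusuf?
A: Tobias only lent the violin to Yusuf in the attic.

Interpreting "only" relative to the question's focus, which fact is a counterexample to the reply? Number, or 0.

Answering "Where did ...?" puts focus on the setting — here, "in the attic".
"Only" then excludes alternative settings while the background — agent = Tobias, thing = the violin, recipient = Yusuf — is held fixed.
Fact (4) keeps agent = Tobias, thing = the violin, recipient = Yusuf but has setting = in the basement; that refutes the reply.
(Fact (1) would refute a reading with focus on the thing — but that is not what the question asks.)

4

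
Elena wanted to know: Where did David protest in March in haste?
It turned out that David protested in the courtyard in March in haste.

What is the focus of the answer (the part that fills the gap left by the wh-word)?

The wh-word "where" asks about the location.
In the answer, "David", "in March" and "in haste" are given — repeated from the question.
The constituent filling the location gap is "in the courtyard"; that is the focus and would carry nuclear stress.

in the courtyard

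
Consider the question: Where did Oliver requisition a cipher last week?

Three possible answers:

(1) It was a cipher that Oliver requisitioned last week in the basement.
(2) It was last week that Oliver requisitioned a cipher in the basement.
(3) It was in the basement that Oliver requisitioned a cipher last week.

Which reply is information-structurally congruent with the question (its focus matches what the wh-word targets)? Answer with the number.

3

The question word "where" targets the location.
Option (1) clefts "a cipher" — the direct object, not what was asked.
Option (2) clefts "last week" — the time, not what was asked.
Option (3) clefts "in the basement" — that matches what the question asks about.
So the congruent reply is (3).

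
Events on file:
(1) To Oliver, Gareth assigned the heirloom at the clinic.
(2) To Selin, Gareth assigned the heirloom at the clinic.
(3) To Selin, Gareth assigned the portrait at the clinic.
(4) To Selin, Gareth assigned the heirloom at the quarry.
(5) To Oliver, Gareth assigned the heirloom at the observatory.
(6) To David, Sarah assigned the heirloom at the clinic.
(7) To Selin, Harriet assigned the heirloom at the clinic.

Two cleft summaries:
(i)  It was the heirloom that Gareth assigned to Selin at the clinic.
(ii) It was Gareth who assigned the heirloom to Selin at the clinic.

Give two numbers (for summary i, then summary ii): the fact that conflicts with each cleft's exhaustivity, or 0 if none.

3, 7

Summary (i) focuses "the heirloom" (the thing); background agent = Gareth, recipient = Selin, setting = at the clinic. Fact (3) matches that background with thing = the portrait — refutes (i).
Summary (ii) focuses "Gareth" (the agent); background thing = the heirloom, recipient = Selin, setting = at the clinic. Fact (7) matches that background with agent = Harriet — refutes (ii).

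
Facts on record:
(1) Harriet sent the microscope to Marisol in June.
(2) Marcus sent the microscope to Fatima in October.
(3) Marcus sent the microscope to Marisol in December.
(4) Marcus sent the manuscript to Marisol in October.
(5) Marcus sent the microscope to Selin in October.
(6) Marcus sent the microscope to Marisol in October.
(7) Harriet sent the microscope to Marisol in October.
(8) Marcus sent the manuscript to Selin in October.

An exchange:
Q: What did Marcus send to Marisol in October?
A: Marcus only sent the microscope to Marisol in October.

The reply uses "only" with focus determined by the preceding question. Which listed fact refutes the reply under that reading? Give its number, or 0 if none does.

Answering "What did ...?" puts focus on the thing — here, "the microscope".
"Only" then excludes alternative things while the background — same agent, recipient, setting (Marcus / Marisol / in October) — is held fixed.
Fact (4) keeps same agent, recipient, setting (Marcus / Marisol / in October) but has thing = the manuscript; that refutes the reply.
(Fact (3) would refute a reading with focus on the setting — but that is not what the question asks.)

4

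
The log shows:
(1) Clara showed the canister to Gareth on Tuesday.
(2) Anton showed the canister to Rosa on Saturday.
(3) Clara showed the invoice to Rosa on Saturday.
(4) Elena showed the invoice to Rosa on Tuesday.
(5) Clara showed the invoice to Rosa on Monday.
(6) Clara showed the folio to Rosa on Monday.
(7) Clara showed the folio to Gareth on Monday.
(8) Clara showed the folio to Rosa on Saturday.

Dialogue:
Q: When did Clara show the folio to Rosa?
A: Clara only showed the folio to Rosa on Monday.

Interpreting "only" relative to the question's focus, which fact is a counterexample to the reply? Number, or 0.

8

Answering "When did ...?" puts focus on the setting — here, "on Monday".
"Only" then excludes alternative settings while the background — same agent, thing, recipient (Clara / the folio / Rosa) — is held fixed.
Fact (8) shares the background with a different setting (on Saturday) — counterexample.
(Fact (7) would refute a reading with focus on the recipient — but that is not what the question asks.)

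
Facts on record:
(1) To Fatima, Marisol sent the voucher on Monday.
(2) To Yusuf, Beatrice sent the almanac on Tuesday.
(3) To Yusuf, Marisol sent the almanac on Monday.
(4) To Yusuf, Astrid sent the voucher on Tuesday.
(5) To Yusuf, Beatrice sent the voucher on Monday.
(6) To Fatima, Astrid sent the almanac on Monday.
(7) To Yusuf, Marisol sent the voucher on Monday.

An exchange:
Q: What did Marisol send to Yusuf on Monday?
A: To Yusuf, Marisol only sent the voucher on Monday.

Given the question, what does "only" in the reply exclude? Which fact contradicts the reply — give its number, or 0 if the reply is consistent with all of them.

The question "What did ...?" targets the thing, so in the reply the focus falls on "the voucher".
"Only" then excludes alternative things while the background — agent = Marisol, recipient = Yusuf, setting = on Monday — is held fixed.
Fact (3) keeps agent = Marisol, recipient = Yusuf, setting = on Monday but has thing = the almanac; that refutes the reply.
(Fact (1) would refute a reading with focus on the recipient — but that is not what the question asks.)

3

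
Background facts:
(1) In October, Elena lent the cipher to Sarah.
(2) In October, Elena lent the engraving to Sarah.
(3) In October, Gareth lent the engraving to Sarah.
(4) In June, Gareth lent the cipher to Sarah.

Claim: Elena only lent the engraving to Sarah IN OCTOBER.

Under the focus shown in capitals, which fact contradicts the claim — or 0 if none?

0

Focus (in capitals) is "in October" — the setting. "Only" excludes alternative settings while holding fixed agent = Elena, thing = the engraving, recipient = Sarah.
Every other fact changes something in the background, not just the setting. Nothing refutes the claim.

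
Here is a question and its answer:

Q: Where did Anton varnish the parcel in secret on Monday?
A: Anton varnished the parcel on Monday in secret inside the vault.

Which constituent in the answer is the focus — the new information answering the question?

inside the vault

The wh-word "where" asks about the location.
In the answer, "Anton", "the parcel", "in secret" and "on Monday" are given — repeated from the question.
The constituent filling the location gap is "inside the vault"; that is the focus and would carry nuclear stress.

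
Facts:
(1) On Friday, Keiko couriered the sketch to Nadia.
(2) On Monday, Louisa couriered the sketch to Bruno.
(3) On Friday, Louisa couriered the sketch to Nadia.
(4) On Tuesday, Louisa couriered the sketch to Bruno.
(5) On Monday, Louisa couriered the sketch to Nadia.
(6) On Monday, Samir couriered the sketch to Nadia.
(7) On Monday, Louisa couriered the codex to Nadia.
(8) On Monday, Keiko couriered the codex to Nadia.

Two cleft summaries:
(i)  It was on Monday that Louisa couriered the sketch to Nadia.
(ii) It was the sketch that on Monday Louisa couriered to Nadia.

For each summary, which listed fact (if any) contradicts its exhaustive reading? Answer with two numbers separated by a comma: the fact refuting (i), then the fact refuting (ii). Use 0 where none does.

3, 7

Summary (i) focuses "on Monday" (the setting); background agent = Louisa, thing = the sketch, recipient = Nadia. Fact (3) matches that background with setting = on Friday — refutes (i).
Summary (ii) focuses "the sketch" (the thing); background agent = Louisa, recipient = Nadia, setting = on Monday. Fact (7) matches that background with thing = the codex — refutes (ii).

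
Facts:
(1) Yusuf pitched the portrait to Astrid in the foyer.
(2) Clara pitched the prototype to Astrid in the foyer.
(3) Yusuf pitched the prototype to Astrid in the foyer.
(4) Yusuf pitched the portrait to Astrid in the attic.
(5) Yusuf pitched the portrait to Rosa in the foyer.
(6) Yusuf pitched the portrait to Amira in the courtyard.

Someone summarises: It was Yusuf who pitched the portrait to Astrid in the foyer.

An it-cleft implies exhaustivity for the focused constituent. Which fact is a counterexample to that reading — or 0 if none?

The cleft puts "Yusuf" in focus and presupposes the open proposition with thing = the portrait, recipient = Astrid, setting = in the foyer.
The exhaustive reading says no other agent fits that background.
Every other fact differs from the presupposition on some backgrounded slot, so none challenges the exhaustivity.

0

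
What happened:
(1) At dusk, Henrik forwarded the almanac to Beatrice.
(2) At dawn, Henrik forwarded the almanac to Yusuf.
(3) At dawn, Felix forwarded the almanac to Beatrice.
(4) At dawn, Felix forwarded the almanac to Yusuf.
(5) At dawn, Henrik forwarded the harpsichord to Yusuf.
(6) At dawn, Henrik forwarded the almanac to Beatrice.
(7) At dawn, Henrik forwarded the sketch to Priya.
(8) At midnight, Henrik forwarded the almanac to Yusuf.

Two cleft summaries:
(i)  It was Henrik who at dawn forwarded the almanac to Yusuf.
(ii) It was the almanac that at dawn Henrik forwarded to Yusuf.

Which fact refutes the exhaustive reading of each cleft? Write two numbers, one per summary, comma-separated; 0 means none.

4, 5

(i): focus "Henrik". Looking for the almanac as thing and Yusuf as recipient and at dawn as setting with some other agent — fact (4) has Felix there. Refuted.
(ii): focus "the almanac". Looking for Henrik as agent and Yusuf as recipient and at dawn as setting with some other thing — fact (5) has the harpsichord there. Refuted.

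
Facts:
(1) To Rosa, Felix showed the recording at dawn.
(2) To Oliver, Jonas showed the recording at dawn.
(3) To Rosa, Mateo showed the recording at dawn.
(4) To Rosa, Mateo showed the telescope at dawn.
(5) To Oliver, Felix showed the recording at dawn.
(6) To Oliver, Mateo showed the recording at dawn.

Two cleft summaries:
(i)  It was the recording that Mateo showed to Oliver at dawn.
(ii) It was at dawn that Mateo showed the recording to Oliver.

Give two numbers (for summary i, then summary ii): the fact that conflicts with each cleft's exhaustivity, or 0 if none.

0, 0

Summary (i) focuses "the recording" (the thing); background Mateo as agent and Oliver as recipient and at dawn as setting. No fact matches that background with a different thing, so 0.
Summary (ii) focuses "at dawn" (the setting); background Mateo as agent and the recording as thing and Oliver as recipient. No fact matches that background with a different setting, so 0.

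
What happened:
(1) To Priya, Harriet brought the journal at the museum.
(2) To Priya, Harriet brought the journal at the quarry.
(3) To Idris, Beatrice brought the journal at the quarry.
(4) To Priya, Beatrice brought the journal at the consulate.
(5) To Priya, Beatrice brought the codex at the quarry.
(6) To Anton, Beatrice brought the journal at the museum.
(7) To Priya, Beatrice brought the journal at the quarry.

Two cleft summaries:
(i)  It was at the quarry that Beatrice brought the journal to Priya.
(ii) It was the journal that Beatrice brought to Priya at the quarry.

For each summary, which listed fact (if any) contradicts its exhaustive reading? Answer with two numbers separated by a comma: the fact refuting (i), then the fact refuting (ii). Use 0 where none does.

Summary (i) focuses "at the quarry" (the setting); background Beatrice as agent and the journal as thing and Priya as recipient. Fact (4) matches that background with setting = at the consulate — refutes (i).
Summary (ii) focuses "the journal" (the thing); background Beatrice as agent and Priya as recipient and at the quarry as setting. Fact (5) matches that background with thing = the codex — refutes (ii).

4, 5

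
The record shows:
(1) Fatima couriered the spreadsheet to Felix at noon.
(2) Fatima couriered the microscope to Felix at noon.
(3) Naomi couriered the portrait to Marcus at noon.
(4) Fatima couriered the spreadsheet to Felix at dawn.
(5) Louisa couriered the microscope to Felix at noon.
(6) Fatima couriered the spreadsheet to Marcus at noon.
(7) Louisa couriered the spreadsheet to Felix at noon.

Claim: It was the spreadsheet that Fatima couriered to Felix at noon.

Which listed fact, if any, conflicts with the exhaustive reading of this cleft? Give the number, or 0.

The cleft puts "the spreadsheet" in focus and presupposes the open proposition with same agent, recipient, setting (Fatima / Felix / at noon).
The exhaustive reading says no other thing fits that background.
Fact (2) shares the background but with thing = the microscope; exhaustivity is violated.

2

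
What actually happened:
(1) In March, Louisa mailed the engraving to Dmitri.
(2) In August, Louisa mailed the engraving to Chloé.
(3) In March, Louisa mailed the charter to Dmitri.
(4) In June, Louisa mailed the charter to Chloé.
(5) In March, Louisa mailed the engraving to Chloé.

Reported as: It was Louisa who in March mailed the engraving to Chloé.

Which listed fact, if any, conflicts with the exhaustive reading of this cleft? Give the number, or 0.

The cleft puts "Louisa" in focus and presupposes the open proposition with the engraving as thing and Chloé as recipient and in March as setting.
Exhaustivity: Louisa is the only agent satisfying that background.
No listed fact matches the background with a different agent. Exhaustivity holds.

0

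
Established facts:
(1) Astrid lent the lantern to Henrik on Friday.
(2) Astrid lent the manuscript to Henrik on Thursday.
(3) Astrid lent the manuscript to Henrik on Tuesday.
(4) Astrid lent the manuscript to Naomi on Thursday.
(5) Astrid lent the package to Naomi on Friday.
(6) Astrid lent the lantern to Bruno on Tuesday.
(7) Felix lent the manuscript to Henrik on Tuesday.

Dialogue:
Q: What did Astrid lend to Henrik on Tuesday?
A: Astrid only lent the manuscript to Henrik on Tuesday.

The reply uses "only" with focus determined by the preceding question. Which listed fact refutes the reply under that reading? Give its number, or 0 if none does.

Answering "What did ...?" puts focus on the thing — here, "the manuscript".
"Only" then excludes alternative things while the background — agent = Astrid, recipient = Henrik, setting = on Tuesday — is held fixed.
No fact keeps agent = Astrid, recipient = Henrik, setting = on Tuesday while changing the thing; every other fact differs on something backgrounded. The reply stands.
(Fact (2) would refute a reading with focus on the setting — but that is not what the question asks.)

0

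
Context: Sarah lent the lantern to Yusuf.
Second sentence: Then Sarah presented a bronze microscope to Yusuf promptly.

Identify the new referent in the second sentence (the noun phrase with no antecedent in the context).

a bronze microscope

"Sarah" and "Yusuf" in the second sentence are given — already mentioned in the context.
"a bronze microscope" has no antecedent in the context; it is discourse-new (the indefinite article also signals a new referent).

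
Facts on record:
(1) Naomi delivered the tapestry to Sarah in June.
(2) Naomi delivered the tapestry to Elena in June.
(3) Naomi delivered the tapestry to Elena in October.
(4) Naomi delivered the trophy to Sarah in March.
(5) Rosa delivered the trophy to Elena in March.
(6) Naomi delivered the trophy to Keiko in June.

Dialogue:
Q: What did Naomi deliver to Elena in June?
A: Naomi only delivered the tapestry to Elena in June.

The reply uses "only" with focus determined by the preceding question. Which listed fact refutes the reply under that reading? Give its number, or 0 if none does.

Answering "What did ...?" puts focus on the thing — here, "the tapestry".
So "only" ranges over things; the rest (same agent, recipient, setting (Naomi / Elena / in June)) is presupposed.
No fact keeps same agent, recipient, setting (Naomi / Elena / in June) while changing the thing; every other fact differs on something backgrounded. The reply stands.
(Fact (3) would refute a reading with focus on the setting — but that is not what the question asks.)

0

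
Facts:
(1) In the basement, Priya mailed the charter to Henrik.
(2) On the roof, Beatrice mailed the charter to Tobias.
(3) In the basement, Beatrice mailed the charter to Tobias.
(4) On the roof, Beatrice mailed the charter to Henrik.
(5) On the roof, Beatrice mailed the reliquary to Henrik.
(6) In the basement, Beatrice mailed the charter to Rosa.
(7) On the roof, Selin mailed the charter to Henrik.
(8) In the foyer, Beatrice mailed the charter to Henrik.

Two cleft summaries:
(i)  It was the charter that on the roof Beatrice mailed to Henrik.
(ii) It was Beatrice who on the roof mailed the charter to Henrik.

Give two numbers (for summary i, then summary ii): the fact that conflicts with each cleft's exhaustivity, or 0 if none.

5, 7

(i): focus "the charter". Looking for same agent, recipient, setting (Beatrice / Henrik / on the roof) with some other thing — fact (5) has the reliquary there. Refuted.
(ii): focus "Beatrice". Looking for same thing, recipient, setting (the charter / Henrik / on the roof) with some other agent — fact (7) has Selin there. Refuted.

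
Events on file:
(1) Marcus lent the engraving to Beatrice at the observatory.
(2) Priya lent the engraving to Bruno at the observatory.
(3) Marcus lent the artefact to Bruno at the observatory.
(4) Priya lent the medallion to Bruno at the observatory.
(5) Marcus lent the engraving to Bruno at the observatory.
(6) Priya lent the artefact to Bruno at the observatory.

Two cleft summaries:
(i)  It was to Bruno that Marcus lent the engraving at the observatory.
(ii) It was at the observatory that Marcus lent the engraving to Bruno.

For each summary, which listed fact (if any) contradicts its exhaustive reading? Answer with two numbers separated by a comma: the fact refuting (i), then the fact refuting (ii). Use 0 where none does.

Summary (i) focuses "Bruno" (the recipient); background agent = Marcus, thing = the engraving, setting = at the observatory. Fact (1) matches that background with recipient = Beatrice — refutes (i).
Summary (ii) focuses "at the observatory" (the setting); background agent = Marcus, thing = the engraving, recipient = Bruno. No fact matches that background with a different setting, so 0.

1, 0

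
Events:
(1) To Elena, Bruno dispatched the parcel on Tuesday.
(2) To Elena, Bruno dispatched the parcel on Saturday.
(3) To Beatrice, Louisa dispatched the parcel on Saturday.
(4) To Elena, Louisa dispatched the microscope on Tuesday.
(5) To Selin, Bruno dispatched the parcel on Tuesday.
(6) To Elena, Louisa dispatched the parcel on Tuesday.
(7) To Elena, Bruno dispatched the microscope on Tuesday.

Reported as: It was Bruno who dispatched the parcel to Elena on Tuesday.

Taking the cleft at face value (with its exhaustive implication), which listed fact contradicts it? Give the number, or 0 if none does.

6

The cleft puts "Bruno" in focus and presupposes the open proposition with same thing, recipient, setting (the parcel / Elena / on Tuesday).
Exhaustivity: Bruno is the only agent satisfying that background.
Fact (6) shares the background but with agent = Louisa; exhaustivity is violated.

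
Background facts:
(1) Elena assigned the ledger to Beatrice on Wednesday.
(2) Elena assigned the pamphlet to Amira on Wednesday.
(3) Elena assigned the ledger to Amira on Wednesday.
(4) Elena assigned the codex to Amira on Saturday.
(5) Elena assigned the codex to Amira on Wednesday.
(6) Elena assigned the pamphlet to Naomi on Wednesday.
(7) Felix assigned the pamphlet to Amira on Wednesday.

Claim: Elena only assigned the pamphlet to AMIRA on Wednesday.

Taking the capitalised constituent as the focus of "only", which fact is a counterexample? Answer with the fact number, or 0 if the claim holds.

6

The capitals mark "Amira" as focus. So "only" rules out other recipients, with the rest (same agent, thing, setting (Elena / the pamphlet / on Wednesday)) as background.
Fact (6) matches on same agent, thing, setting (Elena / the pamphlet / on Wednesday), but has recipient = Naomi instead. That refutes the claim.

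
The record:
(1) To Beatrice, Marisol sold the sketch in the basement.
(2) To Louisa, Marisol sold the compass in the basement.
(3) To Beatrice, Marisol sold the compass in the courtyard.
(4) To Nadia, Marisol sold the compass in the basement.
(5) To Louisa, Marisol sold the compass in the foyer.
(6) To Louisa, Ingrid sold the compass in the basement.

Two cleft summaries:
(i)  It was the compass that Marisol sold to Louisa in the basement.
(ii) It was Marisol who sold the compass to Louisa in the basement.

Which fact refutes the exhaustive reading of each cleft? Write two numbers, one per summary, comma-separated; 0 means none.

0, 6

(i): focus "the compass". No fact shares agent = Marisol, recipient = Louisa, setting = in the basement with a different thing. 0.
(ii): focus "Marisol". Looking for thing = the compass, recipient = Louisa, setting = in the basement with some other agent — fact (6) has Ingrid there. Refuted.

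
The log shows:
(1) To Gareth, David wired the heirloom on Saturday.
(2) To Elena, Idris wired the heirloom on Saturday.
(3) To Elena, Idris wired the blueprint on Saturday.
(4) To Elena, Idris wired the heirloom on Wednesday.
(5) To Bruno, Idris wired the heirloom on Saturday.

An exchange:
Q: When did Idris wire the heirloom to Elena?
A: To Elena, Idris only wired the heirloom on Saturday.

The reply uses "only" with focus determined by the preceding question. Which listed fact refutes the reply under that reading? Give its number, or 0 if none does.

Answering "When did ...?" puts focus on the setting — here, "on Saturday".
"Only" then excludes alternative settings while the background — same agent, thing, recipient (Idris / the heirloom / Elena) — is held fixed.
Fact (4) shares the background with a different setting (on Wednesday) — counterexample.
(Fact (5) would refute a reading with focus on the recipient — but that is not what the question asks.)

4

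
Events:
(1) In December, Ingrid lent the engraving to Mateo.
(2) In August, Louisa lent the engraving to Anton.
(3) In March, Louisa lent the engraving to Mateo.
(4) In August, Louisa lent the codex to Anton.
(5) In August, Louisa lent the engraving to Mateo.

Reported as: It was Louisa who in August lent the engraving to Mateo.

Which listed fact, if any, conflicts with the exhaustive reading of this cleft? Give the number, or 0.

0

Focus of the cleft: "Louisa" (the agent). Presupposed background: thing = the engraving, recipient = Mateo, setting = in August.
Exhaustivity: Louisa is the only agent satisfying that background.
No listed fact matches the background with a different agent. Exhaustivity holds.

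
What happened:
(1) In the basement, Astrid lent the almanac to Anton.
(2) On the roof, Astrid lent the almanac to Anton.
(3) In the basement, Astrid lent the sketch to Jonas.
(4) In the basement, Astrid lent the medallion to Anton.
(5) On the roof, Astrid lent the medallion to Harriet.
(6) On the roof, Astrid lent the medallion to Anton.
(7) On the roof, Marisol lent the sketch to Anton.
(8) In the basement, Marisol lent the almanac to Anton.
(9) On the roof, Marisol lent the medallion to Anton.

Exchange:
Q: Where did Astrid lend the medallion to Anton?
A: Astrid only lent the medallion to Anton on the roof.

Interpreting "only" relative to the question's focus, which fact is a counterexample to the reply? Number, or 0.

4

The question "Where did ...?" targets the setting, so in the reply the focus falls on "on the roof".
"Only" then excludes alternative settings while the background — same agent, thing, recipient (Astrid / the medallion / Anton) — is held fixed.
Fact (4) keeps same agent, thing, recipient (Astrid / the medallion / Anton) but has setting = in the basement; that refutes the reply.
(Fact (5) would refute a reading with focus on the recipient — but that is not what the question asks.)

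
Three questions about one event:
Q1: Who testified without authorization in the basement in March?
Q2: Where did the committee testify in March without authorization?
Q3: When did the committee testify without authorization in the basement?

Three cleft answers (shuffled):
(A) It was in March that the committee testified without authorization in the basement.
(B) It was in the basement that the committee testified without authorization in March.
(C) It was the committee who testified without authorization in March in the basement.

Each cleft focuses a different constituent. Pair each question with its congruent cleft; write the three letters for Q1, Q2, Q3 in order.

CBA

Q1 asks about the subject (agent); cleft (C) focuses "the committee", which is the subject (agent) — so Q1 → C.
Q2 asks about the location; cleft (B) focuses "in the basement", which is the location — so Q2 → B.
Q3 asks about the time; cleft (A) focuses "in March", which is the time — so Q3 → A.
Mapping: Q1→C, Q2→B, Q3→A.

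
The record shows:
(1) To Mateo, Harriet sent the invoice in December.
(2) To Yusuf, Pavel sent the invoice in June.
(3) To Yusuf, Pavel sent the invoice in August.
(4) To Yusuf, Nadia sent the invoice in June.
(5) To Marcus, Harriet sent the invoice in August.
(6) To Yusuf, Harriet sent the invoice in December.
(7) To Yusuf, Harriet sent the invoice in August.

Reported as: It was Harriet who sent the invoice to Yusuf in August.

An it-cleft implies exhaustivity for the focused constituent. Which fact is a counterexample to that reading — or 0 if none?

Focus of the cleft: "Harriet" (the agent). Presupposed background: same thing, recipient, setting (the invoice / Yusuf / in August).
The exhaustive reading says no other agent fits that background.
Fact (3) shares the background but with agent = Pavel; exhaustivity is violated.

3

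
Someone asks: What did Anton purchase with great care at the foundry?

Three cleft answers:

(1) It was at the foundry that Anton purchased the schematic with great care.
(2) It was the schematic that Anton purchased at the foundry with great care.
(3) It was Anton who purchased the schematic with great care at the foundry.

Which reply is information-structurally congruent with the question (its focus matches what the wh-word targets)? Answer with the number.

The question word "what" targets the direct object.
Option (1) clefts "at the foundry" — the location, not what was asked.
Option (2) clefts "the schematic" — that matches what the question asks about.
Option (3) clefts "Anton" — the subject (agent), not what was asked.
So the congruent reply is (2).

2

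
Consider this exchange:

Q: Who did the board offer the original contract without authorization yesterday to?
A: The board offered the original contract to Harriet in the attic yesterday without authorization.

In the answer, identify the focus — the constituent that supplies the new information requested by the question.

to Harriet

The wh-word "who" asks about the recipient.
In the answer, "the board", "the original contract", "without authorization" and "yesterday" are given — repeated from the question.
"in the attic" is also new, but it specifies the location, which is not what the question asks about — so it is not the focus.
The constituent filling the recipient gap is "to Harriet"; that is the focus.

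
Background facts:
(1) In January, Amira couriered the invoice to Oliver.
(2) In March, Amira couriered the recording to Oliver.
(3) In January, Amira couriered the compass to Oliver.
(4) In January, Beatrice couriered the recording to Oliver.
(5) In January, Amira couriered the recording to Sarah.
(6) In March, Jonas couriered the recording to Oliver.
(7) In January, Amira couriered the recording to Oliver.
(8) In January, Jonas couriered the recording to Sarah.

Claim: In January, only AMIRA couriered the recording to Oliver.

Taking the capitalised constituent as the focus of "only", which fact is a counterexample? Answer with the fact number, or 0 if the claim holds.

4

Focus (in capitals) is "Amira" — the agent. "Only" excludes alternative agents while holding fixed same thing, recipient, setting (the recording / Oliver / in January).
Fact (4) matches on same thing, recipient, setting (the recording / Oliver / in January), but has agent = Beatrice instead. That refutes the claim.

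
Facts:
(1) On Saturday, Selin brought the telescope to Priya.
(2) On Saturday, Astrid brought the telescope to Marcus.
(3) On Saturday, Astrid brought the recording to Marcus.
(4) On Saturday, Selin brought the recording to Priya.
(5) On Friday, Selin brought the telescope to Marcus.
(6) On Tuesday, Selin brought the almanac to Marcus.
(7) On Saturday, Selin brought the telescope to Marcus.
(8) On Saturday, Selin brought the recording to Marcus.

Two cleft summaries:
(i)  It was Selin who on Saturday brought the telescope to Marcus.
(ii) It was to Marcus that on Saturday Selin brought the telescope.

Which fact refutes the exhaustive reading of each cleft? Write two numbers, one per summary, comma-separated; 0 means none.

2, 1

Summary (i) focuses "Selin" (the agent); background thing = the telescope, recipient = Marcus, setting = on Saturday. Fact (2) matches that background with agent = Astrid — refutes (i).
Summary (ii) focuses "Marcus" (the recipient); background agent = Selin, thing = the telescope, setting = on Saturday. Fact (1) matches that background with recipient = Priya — refutes (ii).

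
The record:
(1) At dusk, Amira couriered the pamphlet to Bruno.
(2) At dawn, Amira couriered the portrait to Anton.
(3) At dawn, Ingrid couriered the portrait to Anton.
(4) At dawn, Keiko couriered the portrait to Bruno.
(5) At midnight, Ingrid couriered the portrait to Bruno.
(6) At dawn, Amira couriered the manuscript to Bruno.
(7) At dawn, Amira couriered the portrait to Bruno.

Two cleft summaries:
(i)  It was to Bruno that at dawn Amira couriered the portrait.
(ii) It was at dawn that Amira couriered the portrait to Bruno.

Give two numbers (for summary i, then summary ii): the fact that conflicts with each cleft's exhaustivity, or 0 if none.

2, 0

Summary (i) focuses "Bruno" (the recipient); background same agent, thing, setting (Amira / the portrait / at dawn). Fact (2) matches that background with recipient = Anton — refutes (i).
Summary (ii) focuses "at dawn" (the setting); background same agent, thing, recipient (Amira / the portrait / Bruno). No fact matches that background with a different setting, so 0.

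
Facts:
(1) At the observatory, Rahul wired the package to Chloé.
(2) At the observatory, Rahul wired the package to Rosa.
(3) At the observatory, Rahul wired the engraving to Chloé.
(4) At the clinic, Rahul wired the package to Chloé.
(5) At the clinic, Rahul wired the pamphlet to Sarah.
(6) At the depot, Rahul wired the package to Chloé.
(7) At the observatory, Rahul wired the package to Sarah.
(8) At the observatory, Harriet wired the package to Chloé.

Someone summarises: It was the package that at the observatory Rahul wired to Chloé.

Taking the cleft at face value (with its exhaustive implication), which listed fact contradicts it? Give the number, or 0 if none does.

3

Focus of the cleft: "the package" (the thing). Presupposed background: agent = Rahul, recipient = Chloé, setting = at the observatory.
Exhaustivity: the package is the only thing satisfying that background.
Fact (3) shares the background but with thing = the engraving; exhaustivity is violated.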